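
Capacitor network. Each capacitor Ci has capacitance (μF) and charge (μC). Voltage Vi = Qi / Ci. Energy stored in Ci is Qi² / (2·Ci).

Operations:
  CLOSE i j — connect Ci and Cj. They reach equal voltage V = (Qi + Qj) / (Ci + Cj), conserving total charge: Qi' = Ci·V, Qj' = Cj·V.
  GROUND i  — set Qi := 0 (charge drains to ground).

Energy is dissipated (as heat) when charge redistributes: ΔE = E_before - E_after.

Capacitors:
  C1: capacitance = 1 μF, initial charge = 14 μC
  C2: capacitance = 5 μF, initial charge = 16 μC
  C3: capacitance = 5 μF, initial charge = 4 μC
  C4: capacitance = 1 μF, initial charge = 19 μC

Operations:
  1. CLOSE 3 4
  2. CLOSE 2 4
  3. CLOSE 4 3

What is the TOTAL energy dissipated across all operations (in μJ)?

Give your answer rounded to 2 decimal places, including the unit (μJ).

Answer: 138.30 μJ

Derivation:
Initial: C1(1μF, Q=14μC, V=14.00V), C2(5μF, Q=16μC, V=3.20V), C3(5μF, Q=4μC, V=0.80V), C4(1μF, Q=19μC, V=19.00V)
Op 1: CLOSE 3-4: Q_total=23.00, C_total=6.00, V=3.83; Q3=19.17, Q4=3.83; dissipated=138.017
Op 2: CLOSE 2-4: Q_total=19.83, C_total=6.00, V=3.31; Q2=16.53, Q4=3.31; dissipated=0.167
Op 3: CLOSE 4-3: Q_total=22.47, C_total=6.00, V=3.75; Q4=3.75, Q3=18.73; dissipated=0.116
Total dissipated: 138.300 μJ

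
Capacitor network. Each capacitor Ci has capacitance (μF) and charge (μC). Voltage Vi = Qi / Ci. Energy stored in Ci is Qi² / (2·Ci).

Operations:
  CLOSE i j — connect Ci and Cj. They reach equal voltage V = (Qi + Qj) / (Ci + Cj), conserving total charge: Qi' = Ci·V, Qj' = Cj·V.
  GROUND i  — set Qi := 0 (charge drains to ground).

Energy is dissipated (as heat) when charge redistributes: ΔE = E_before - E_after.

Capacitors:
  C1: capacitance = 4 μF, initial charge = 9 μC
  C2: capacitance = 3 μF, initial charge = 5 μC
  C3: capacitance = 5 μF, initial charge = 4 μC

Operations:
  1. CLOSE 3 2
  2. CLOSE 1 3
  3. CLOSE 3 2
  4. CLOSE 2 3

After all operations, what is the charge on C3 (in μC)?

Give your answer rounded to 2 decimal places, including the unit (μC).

Initial: C1(4μF, Q=9μC, V=2.25V), C2(3μF, Q=5μC, V=1.67V), C3(5μF, Q=4μC, V=0.80V)
Op 1: CLOSE 3-2: Q_total=9.00, C_total=8.00, V=1.12; Q3=5.62, Q2=3.38; dissipated=0.704
Op 2: CLOSE 1-3: Q_total=14.62, C_total=9.00, V=1.62; Q1=6.50, Q3=8.12; dissipated=1.406
Op 3: CLOSE 3-2: Q_total=11.50, C_total=8.00, V=1.44; Q3=7.19, Q2=4.31; dissipated=0.234
Op 4: CLOSE 2-3: Q_total=11.50, C_total=8.00, V=1.44; Q2=4.31, Q3=7.19; dissipated=0.000
Final charges: Q1=6.50, Q2=4.31, Q3=7.19

Answer: 7.19 μC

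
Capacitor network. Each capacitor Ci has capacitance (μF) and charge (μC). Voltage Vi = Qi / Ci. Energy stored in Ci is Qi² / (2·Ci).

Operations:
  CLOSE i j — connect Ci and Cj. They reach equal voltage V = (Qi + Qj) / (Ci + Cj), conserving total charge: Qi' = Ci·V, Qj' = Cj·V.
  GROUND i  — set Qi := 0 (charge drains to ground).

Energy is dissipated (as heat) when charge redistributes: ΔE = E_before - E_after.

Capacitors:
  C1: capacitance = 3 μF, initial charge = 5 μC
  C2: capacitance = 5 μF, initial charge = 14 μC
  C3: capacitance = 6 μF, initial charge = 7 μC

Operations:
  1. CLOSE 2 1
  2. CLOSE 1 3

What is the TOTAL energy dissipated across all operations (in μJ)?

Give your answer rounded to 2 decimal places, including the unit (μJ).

Initial: C1(3μF, Q=5μC, V=1.67V), C2(5μF, Q=14μC, V=2.80V), C3(6μF, Q=7μC, V=1.17V)
Op 1: CLOSE 2-1: Q_total=19.00, C_total=8.00, V=2.38; Q2=11.88, Q1=7.12; dissipated=1.204
Op 2: CLOSE 1-3: Q_total=14.12, C_total=9.00, V=1.57; Q1=4.71, Q3=9.42; dissipated=1.460
Total dissipated: 2.664 μJ

Answer: 2.66 μJ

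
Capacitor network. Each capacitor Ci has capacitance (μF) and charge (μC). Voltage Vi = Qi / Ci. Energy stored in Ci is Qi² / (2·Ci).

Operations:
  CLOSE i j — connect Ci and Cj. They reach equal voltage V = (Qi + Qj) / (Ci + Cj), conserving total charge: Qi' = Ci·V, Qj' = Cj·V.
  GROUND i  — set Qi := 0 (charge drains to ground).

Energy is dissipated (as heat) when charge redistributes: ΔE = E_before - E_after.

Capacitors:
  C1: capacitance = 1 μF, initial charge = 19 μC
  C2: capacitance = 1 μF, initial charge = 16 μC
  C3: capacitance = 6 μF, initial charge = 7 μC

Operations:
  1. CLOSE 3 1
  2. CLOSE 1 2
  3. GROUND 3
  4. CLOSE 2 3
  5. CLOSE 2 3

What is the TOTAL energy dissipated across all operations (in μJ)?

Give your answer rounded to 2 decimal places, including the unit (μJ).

Answer: 257.06 μJ

Derivation:
Initial: C1(1μF, Q=19μC, V=19.00V), C2(1μF, Q=16μC, V=16.00V), C3(6μF, Q=7μC, V=1.17V)
Op 1: CLOSE 3-1: Q_total=26.00, C_total=7.00, V=3.71; Q3=22.29, Q1=3.71; dissipated=136.298
Op 2: CLOSE 1-2: Q_total=19.71, C_total=2.00, V=9.86; Q1=9.86, Q2=9.86; dissipated=37.735
Op 3: GROUND 3: Q3=0; energy lost=41.388
Op 4: CLOSE 2-3: Q_total=9.86, C_total=7.00, V=1.41; Q2=1.41, Q3=8.45; dissipated=41.641
Op 5: CLOSE 2-3: Q_total=9.86, C_total=7.00, V=1.41; Q2=1.41, Q3=8.45; dissipated=0.000
Total dissipated: 257.061 μJ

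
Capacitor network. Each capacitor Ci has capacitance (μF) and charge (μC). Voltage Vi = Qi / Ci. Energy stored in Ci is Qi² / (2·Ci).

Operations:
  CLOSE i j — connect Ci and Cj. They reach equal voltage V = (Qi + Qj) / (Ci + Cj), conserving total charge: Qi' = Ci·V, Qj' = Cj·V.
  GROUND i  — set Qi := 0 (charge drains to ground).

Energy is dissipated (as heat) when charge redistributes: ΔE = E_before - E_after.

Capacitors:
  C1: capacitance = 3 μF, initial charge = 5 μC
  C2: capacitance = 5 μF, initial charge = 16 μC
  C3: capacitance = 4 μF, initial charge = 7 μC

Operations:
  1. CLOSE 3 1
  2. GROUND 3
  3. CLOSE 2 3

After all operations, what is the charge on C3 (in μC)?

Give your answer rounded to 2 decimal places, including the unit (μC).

Answer: 7.11 μC

Derivation:
Initial: C1(3μF, Q=5μC, V=1.67V), C2(5μF, Q=16μC, V=3.20V), C3(4μF, Q=7μC, V=1.75V)
Op 1: CLOSE 3-1: Q_total=12.00, C_total=7.00, V=1.71; Q3=6.86, Q1=5.14; dissipated=0.006
Op 2: GROUND 3: Q3=0; energy lost=5.878
Op 3: CLOSE 2-3: Q_total=16.00, C_total=9.00, V=1.78; Q2=8.89, Q3=7.11; dissipated=11.378
Final charges: Q1=5.14, Q2=8.89, Q3=7.11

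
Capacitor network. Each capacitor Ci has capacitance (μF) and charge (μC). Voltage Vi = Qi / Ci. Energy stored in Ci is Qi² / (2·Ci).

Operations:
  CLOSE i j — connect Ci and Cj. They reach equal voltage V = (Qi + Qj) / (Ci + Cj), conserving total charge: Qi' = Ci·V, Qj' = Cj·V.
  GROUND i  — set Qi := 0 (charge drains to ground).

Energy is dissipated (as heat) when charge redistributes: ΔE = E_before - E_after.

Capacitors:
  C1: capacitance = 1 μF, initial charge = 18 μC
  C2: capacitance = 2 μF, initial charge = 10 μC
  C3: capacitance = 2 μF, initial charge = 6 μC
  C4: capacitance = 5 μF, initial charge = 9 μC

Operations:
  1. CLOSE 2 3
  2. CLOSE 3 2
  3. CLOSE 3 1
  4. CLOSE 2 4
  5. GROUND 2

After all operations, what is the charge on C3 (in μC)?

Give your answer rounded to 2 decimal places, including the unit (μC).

Initial: C1(1μF, Q=18μC, V=18.00V), C2(2μF, Q=10μC, V=5.00V), C3(2μF, Q=6μC, V=3.00V), C4(5μF, Q=9μC, V=1.80V)
Op 1: CLOSE 2-3: Q_total=16.00, C_total=4.00, V=4.00; Q2=8.00, Q3=8.00; dissipated=2.000
Op 2: CLOSE 3-2: Q_total=16.00, C_total=4.00, V=4.00; Q3=8.00, Q2=8.00; dissipated=0.000
Op 3: CLOSE 3-1: Q_total=26.00, C_total=3.00, V=8.67; Q3=17.33, Q1=8.67; dissipated=65.333
Op 4: CLOSE 2-4: Q_total=17.00, C_total=7.00, V=2.43; Q2=4.86, Q4=12.14; dissipated=3.457
Op 5: GROUND 2: Q2=0; energy lost=5.898
Final charges: Q1=8.67, Q2=0.00, Q3=17.33, Q4=12.14

Answer: 17.33 μC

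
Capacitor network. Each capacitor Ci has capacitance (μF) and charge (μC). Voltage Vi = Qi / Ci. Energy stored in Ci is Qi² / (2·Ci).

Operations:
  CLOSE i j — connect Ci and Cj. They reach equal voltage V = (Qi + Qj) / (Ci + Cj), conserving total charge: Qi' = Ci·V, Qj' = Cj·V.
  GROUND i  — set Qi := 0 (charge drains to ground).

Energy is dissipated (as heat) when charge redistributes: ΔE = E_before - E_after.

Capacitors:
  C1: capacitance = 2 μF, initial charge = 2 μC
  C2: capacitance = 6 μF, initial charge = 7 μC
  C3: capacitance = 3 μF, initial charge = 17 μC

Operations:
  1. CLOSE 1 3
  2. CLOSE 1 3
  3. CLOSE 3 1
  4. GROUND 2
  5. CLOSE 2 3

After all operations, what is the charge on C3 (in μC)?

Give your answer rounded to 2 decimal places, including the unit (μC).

Initial: C1(2μF, Q=2μC, V=1.00V), C2(6μF, Q=7μC, V=1.17V), C3(3μF, Q=17μC, V=5.67V)
Op 1: CLOSE 1-3: Q_total=19.00, C_total=5.00, V=3.80; Q1=7.60, Q3=11.40; dissipated=13.067
Op 2: CLOSE 1-3: Q_total=19.00, C_total=5.00, V=3.80; Q1=7.60, Q3=11.40; dissipated=0.000
Op 3: CLOSE 3-1: Q_total=19.00, C_total=5.00, V=3.80; Q3=11.40, Q1=7.60; dissipated=0.000
Op 4: GROUND 2: Q2=0; energy lost=4.083
Op 5: CLOSE 2-3: Q_total=11.40, C_total=9.00, V=1.27; Q2=7.60, Q3=3.80; dissipated=14.440
Final charges: Q1=7.60, Q2=7.60, Q3=3.80

Answer: 3.80 μC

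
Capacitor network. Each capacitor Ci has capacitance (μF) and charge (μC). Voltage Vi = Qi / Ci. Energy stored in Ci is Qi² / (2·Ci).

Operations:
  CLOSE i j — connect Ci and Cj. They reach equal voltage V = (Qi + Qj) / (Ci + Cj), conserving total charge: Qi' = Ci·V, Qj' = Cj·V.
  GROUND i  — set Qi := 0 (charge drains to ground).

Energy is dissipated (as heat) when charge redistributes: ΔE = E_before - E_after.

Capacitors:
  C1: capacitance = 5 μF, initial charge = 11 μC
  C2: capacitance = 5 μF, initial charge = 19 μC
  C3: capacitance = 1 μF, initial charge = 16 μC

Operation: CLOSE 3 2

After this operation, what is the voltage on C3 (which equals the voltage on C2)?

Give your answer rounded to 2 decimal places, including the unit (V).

Initial: C1(5μF, Q=11μC, V=2.20V), C2(5μF, Q=19μC, V=3.80V), C3(1μF, Q=16μC, V=16.00V)
Op 1: CLOSE 3-2: Q_total=35.00, C_total=6.00, V=5.83; Q3=5.83, Q2=29.17; dissipated=62.017

Answer: 5.83 V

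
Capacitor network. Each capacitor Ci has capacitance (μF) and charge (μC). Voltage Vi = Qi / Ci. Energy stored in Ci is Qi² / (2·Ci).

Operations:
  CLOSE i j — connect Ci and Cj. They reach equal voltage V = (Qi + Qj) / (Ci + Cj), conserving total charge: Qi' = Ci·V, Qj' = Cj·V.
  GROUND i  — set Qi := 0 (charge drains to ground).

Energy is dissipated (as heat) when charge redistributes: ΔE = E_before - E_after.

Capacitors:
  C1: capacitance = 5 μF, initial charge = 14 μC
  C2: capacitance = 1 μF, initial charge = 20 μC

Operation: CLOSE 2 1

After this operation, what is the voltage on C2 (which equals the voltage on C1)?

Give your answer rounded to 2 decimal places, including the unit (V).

Answer: 5.67 V

Derivation:
Initial: C1(5μF, Q=14μC, V=2.80V), C2(1μF, Q=20μC, V=20.00V)
Op 1: CLOSE 2-1: Q_total=34.00, C_total=6.00, V=5.67; Q2=5.67, Q1=28.33; dissipated=123.267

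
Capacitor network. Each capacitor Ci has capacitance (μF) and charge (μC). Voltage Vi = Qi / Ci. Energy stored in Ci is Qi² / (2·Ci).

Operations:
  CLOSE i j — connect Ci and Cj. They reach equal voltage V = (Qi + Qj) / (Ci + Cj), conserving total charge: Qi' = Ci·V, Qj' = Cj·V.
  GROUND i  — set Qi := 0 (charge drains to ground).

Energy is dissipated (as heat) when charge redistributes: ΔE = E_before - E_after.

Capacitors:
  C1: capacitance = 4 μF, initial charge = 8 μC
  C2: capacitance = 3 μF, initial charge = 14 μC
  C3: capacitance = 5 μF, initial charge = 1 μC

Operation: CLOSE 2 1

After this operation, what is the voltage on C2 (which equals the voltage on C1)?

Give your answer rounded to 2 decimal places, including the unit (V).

Initial: C1(4μF, Q=8μC, V=2.00V), C2(3μF, Q=14μC, V=4.67V), C3(5μF, Q=1μC, V=0.20V)
Op 1: CLOSE 2-1: Q_total=22.00, C_total=7.00, V=3.14; Q2=9.43, Q1=12.57; dissipated=6.095

Answer: 3.14 V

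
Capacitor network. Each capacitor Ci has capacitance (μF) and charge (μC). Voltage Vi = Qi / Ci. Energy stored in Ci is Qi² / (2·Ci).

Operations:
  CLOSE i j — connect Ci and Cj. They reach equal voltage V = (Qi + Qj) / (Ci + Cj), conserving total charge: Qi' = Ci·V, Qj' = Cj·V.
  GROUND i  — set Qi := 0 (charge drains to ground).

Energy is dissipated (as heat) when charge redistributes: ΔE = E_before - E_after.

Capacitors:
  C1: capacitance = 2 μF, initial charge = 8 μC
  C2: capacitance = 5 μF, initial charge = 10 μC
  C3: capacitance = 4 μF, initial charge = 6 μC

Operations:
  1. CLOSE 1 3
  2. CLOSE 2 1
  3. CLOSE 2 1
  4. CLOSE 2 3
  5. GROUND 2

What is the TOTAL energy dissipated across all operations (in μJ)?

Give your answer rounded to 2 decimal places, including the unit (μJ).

Initial: C1(2μF, Q=8μC, V=4.00V), C2(5μF, Q=10μC, V=2.00V), C3(4μF, Q=6μC, V=1.50V)
Op 1: CLOSE 1-3: Q_total=14.00, C_total=6.00, V=2.33; Q1=4.67, Q3=9.33; dissipated=4.167
Op 2: CLOSE 2-1: Q_total=14.67, C_total=7.00, V=2.10; Q2=10.48, Q1=4.19; dissipated=0.079
Op 3: CLOSE 2-1: Q_total=14.67, C_total=7.00, V=2.10; Q2=10.48, Q1=4.19; dissipated=0.000
Op 4: CLOSE 2-3: Q_total=19.81, C_total=9.00, V=2.20; Q2=11.01, Q3=8.80; dissipated=0.063
Op 5: GROUND 2: Q2=0; energy lost=12.112
Total dissipated: 16.421 μJ

Answer: 16.42 μJ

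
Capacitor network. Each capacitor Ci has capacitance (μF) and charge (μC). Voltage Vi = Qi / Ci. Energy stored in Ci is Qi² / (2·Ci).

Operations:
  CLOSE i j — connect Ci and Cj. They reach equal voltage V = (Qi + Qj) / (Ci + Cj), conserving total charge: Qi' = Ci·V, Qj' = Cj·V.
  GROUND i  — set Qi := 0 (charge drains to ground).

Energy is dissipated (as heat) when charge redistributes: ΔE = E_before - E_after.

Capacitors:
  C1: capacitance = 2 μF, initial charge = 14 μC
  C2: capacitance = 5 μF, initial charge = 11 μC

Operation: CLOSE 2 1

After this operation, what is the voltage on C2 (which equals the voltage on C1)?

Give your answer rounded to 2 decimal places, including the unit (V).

Answer: 3.57 V

Derivation:
Initial: C1(2μF, Q=14μC, V=7.00V), C2(5μF, Q=11μC, V=2.20V)
Op 1: CLOSE 2-1: Q_total=25.00, C_total=7.00, V=3.57; Q2=17.86, Q1=7.14; dissipated=16.457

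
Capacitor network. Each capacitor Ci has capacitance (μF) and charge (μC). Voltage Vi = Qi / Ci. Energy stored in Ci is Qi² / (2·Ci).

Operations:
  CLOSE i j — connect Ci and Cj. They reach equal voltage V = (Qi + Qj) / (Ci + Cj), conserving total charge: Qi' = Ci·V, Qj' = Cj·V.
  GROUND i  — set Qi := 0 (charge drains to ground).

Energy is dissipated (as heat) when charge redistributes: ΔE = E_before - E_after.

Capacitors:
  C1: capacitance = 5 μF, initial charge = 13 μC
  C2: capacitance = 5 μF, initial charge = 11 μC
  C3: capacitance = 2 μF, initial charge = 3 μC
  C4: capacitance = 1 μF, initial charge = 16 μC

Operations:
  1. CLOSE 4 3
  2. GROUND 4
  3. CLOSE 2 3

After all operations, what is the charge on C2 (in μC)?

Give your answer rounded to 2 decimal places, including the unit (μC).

Answer: 16.90 μC

Derivation:
Initial: C1(5μF, Q=13μC, V=2.60V), C2(5μF, Q=11μC, V=2.20V), C3(2μF, Q=3μC, V=1.50V), C4(1μF, Q=16μC, V=16.00V)
Op 1: CLOSE 4-3: Q_total=19.00, C_total=3.00, V=6.33; Q4=6.33, Q3=12.67; dissipated=70.083
Op 2: GROUND 4: Q4=0; energy lost=20.056
Op 3: CLOSE 2-3: Q_total=23.67, C_total=7.00, V=3.38; Q2=16.90, Q3=6.76; dissipated=12.203
Final charges: Q1=13.00, Q2=16.90, Q3=6.76, Q4=0.00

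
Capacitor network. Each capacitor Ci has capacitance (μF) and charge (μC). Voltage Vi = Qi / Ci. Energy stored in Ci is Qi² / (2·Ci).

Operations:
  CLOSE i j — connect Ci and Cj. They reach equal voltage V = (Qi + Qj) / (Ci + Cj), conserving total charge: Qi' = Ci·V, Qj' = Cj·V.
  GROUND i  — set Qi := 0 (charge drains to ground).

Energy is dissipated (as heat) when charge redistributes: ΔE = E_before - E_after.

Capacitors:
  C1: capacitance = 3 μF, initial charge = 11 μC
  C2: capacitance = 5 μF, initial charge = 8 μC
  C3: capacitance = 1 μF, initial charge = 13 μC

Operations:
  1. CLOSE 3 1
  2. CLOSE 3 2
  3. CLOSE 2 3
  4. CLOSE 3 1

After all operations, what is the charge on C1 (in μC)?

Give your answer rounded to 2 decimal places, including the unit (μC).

Answer: 15.25 μC

Derivation:
Initial: C1(3μF, Q=11μC, V=3.67V), C2(5μF, Q=8μC, V=1.60V), C3(1μF, Q=13μC, V=13.00V)
Op 1: CLOSE 3-1: Q_total=24.00, C_total=4.00, V=6.00; Q3=6.00, Q1=18.00; dissipated=32.667
Op 2: CLOSE 3-2: Q_total=14.00, C_total=6.00, V=2.33; Q3=2.33, Q2=11.67; dissipated=8.067
Op 3: CLOSE 2-3: Q_total=14.00, C_total=6.00, V=2.33; Q2=11.67, Q3=2.33; dissipated=0.000
Op 4: CLOSE 3-1: Q_total=20.33, C_total=4.00, V=5.08; Q3=5.08, Q1=15.25; dissipated=5.042
Final charges: Q1=15.25, Q2=11.67, Q3=5.08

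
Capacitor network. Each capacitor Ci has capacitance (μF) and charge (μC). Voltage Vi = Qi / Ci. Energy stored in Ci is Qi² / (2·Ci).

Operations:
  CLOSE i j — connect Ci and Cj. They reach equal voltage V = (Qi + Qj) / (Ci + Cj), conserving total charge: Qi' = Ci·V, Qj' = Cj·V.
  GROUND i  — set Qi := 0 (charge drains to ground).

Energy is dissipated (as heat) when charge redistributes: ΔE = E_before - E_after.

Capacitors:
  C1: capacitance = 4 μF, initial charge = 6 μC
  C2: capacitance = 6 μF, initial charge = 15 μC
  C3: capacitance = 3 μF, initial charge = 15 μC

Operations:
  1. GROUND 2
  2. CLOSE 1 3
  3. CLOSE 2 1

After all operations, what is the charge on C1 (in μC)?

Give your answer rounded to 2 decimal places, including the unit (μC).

Answer: 4.80 μC

Derivation:
Initial: C1(4μF, Q=6μC, V=1.50V), C2(6μF, Q=15μC, V=2.50V), C3(3μF, Q=15μC, V=5.00V)
Op 1: GROUND 2: Q2=0; energy lost=18.750
Op 2: CLOSE 1-3: Q_total=21.00, C_total=7.00, V=3.00; Q1=12.00, Q3=9.00; dissipated=10.500
Op 3: CLOSE 2-1: Q_total=12.00, C_total=10.00, V=1.20; Q2=7.20, Q1=4.80; dissipated=10.800
Final charges: Q1=4.80, Q2=7.20, Q3=9.00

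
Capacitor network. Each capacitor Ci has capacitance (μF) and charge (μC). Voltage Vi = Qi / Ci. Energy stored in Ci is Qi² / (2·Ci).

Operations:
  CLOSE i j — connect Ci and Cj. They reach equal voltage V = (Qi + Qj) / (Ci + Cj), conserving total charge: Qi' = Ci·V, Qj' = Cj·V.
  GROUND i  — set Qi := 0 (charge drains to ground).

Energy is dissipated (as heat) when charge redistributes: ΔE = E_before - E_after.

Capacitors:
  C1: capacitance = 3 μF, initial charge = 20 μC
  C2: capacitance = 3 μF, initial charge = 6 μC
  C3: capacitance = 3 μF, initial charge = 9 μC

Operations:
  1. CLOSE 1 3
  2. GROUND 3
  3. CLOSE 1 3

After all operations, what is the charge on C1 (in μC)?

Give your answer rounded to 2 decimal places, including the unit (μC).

Initial: C1(3μF, Q=20μC, V=6.67V), C2(3μF, Q=6μC, V=2.00V), C3(3μF, Q=9μC, V=3.00V)
Op 1: CLOSE 1-3: Q_total=29.00, C_total=6.00, V=4.83; Q1=14.50, Q3=14.50; dissipated=10.083
Op 2: GROUND 3: Q3=0; energy lost=35.042
Op 3: CLOSE 1-3: Q_total=14.50, C_total=6.00, V=2.42; Q1=7.25, Q3=7.25; dissipated=17.521
Final charges: Q1=7.25, Q2=6.00, Q3=7.25

Answer: 7.25 μC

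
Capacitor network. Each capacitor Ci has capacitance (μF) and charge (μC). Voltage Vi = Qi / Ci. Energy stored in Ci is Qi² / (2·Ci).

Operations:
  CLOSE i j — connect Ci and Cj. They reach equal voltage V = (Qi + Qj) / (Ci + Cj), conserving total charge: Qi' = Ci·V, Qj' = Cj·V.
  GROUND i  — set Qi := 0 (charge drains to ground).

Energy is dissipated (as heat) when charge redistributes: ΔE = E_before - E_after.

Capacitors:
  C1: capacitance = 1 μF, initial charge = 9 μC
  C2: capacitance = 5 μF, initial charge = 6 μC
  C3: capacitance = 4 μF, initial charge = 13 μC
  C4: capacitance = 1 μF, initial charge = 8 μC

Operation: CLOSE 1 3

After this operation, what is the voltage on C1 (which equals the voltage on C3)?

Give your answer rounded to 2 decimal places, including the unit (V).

Answer: 4.40 V

Derivation:
Initial: C1(1μF, Q=9μC, V=9.00V), C2(5μF, Q=6μC, V=1.20V), C3(4μF, Q=13μC, V=3.25V), C4(1μF, Q=8μC, V=8.00V)
Op 1: CLOSE 1-3: Q_total=22.00, C_total=5.00, V=4.40; Q1=4.40, Q3=17.60; dissipated=13.225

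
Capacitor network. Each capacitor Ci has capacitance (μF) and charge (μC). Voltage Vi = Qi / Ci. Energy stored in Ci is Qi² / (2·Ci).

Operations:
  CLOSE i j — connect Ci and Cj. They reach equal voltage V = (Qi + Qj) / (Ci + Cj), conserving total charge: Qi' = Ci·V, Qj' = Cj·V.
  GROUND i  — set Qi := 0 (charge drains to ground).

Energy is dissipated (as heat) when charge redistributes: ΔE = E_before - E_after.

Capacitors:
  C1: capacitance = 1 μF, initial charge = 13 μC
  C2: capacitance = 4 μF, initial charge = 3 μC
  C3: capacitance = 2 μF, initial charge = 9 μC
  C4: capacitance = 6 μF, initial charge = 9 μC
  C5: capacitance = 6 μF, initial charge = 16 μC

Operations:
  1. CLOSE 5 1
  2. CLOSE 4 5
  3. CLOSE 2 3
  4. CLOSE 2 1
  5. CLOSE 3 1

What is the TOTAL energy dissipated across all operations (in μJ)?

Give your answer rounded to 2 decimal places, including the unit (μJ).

Initial: C1(1μF, Q=13μC, V=13.00V), C2(4μF, Q=3μC, V=0.75V), C3(2μF, Q=9μC, V=4.50V), C4(6μF, Q=9μC, V=1.50V), C5(6μF, Q=16μC, V=2.67V)
Op 1: CLOSE 5-1: Q_total=29.00, C_total=7.00, V=4.14; Q5=24.86, Q1=4.14; dissipated=45.762
Op 2: CLOSE 4-5: Q_total=33.86, C_total=12.00, V=2.82; Q4=16.93, Q5=16.93; dissipated=10.477
Op 3: CLOSE 2-3: Q_total=12.00, C_total=6.00, V=2.00; Q2=8.00, Q3=4.00; dissipated=9.375
Op 4: CLOSE 2-1: Q_total=12.14, C_total=5.00, V=2.43; Q2=9.71, Q1=2.43; dissipated=1.837
Op 5: CLOSE 3-1: Q_total=6.43, C_total=3.00, V=2.14; Q3=4.29, Q1=2.14; dissipated=0.061
Total dissipated: 67.512 μJ

Answer: 67.51 μJ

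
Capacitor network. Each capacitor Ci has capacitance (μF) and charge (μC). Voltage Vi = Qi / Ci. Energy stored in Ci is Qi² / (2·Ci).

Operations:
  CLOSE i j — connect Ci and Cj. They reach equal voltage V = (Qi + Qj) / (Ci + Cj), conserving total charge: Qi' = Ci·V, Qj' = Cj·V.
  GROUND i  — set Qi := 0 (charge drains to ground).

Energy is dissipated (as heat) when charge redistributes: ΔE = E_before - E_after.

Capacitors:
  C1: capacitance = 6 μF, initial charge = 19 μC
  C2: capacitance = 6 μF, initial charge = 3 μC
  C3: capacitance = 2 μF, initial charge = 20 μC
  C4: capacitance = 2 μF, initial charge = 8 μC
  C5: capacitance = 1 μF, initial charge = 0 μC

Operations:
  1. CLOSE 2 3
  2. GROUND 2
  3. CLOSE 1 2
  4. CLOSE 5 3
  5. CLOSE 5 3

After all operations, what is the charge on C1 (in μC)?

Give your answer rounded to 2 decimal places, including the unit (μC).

Answer: 9.50 μC

Derivation:
Initial: C1(6μF, Q=19μC, V=3.17V), C2(6μF, Q=3μC, V=0.50V), C3(2μF, Q=20μC, V=10.00V), C4(2μF, Q=8μC, V=4.00V), C5(1μF, Q=0μC, V=0.00V)
Op 1: CLOSE 2-3: Q_total=23.00, C_total=8.00, V=2.88; Q2=17.25, Q3=5.75; dissipated=67.688
Op 2: GROUND 2: Q2=0; energy lost=24.797
Op 3: CLOSE 1-2: Q_total=19.00, C_total=12.00, V=1.58; Q1=9.50, Q2=9.50; dissipated=15.042
Op 4: CLOSE 5-3: Q_total=5.75, C_total=3.00, V=1.92; Q5=1.92, Q3=3.83; dissipated=2.755
Op 5: CLOSE 5-3: Q_total=5.75, C_total=3.00, V=1.92; Q5=1.92, Q3=3.83; dissipated=0.000
Final charges: Q1=9.50, Q2=9.50, Q3=3.83, Q4=8.00, Q5=1.92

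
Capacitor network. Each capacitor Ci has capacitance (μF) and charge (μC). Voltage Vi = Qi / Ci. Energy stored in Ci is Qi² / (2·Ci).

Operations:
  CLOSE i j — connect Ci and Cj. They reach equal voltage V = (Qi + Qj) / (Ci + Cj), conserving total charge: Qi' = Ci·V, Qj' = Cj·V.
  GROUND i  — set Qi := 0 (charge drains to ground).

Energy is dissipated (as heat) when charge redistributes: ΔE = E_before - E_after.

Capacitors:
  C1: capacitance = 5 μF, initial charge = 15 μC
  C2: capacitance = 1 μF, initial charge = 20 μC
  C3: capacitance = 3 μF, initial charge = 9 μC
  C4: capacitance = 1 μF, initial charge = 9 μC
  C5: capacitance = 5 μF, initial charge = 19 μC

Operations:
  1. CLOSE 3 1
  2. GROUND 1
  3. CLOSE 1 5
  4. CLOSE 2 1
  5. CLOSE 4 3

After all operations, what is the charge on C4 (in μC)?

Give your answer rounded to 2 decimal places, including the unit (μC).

Initial: C1(5μF, Q=15μC, V=3.00V), C2(1μF, Q=20μC, V=20.00V), C3(3μF, Q=9μC, V=3.00V), C4(1μF, Q=9μC, V=9.00V), C5(5μF, Q=19μC, V=3.80V)
Op 1: CLOSE 3-1: Q_total=24.00, C_total=8.00, V=3.00; Q3=9.00, Q1=15.00; dissipated=0.000
Op 2: GROUND 1: Q1=0; energy lost=22.500
Op 3: CLOSE 1-5: Q_total=19.00, C_total=10.00, V=1.90; Q1=9.50, Q5=9.50; dissipated=18.050
Op 4: CLOSE 2-1: Q_total=29.50, C_total=6.00, V=4.92; Q2=4.92, Q1=24.58; dissipated=136.504
Op 5: CLOSE 4-3: Q_total=18.00, C_total=4.00, V=4.50; Q4=4.50, Q3=13.50; dissipated=13.500
Final charges: Q1=24.58, Q2=4.92, Q3=13.50, Q4=4.50, Q5=9.50

Answer: 4.50 μC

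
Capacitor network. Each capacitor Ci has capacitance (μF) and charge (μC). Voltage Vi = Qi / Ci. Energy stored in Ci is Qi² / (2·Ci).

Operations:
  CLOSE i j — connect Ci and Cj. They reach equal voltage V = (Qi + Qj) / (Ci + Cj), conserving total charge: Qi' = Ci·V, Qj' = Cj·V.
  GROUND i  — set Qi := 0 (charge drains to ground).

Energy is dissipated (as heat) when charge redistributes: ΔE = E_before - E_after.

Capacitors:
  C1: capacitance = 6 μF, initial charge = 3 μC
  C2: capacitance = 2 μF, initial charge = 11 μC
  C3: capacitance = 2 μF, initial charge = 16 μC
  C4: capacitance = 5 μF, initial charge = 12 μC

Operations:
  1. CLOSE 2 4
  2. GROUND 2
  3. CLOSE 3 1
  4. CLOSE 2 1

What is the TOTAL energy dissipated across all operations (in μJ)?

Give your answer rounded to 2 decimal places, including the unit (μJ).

Answer: 64.08 μJ

Derivation:
Initial: C1(6μF, Q=3μC, V=0.50V), C2(2μF, Q=11μC, V=5.50V), C3(2μF, Q=16μC, V=8.00V), C4(5μF, Q=12μC, V=2.40V)
Op 1: CLOSE 2-4: Q_total=23.00, C_total=7.00, V=3.29; Q2=6.57, Q4=16.43; dissipated=6.864
Op 2: GROUND 2: Q2=0; energy lost=10.796
Op 3: CLOSE 3-1: Q_total=19.00, C_total=8.00, V=2.38; Q3=4.75, Q1=14.25; dissipated=42.188
Op 4: CLOSE 2-1: Q_total=14.25, C_total=8.00, V=1.78; Q2=3.56, Q1=10.69; dissipated=4.230
Total dissipated: 64.078 μJ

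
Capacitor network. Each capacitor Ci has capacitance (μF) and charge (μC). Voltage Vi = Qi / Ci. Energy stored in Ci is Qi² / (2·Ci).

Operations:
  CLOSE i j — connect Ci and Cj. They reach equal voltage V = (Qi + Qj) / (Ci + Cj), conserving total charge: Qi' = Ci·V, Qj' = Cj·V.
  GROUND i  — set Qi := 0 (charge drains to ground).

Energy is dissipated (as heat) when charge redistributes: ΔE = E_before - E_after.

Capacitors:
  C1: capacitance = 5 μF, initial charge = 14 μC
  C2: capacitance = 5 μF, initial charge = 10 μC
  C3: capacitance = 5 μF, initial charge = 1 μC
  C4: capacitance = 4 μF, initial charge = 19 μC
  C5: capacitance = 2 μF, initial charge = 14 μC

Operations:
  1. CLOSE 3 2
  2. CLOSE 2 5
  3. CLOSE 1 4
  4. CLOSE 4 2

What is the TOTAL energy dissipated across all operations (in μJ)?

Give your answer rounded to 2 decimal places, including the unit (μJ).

Initial: C1(5μF, Q=14μC, V=2.80V), C2(5μF, Q=10μC, V=2.00V), C3(5μF, Q=1μC, V=0.20V), C4(4μF, Q=19μC, V=4.75V), C5(2μF, Q=14μC, V=7.00V)
Op 1: CLOSE 3-2: Q_total=11.00, C_total=10.00, V=1.10; Q3=5.50, Q2=5.50; dissipated=4.050
Op 2: CLOSE 2-5: Q_total=19.50, C_total=7.00, V=2.79; Q2=13.93, Q5=5.57; dissipated=24.864
Op 3: CLOSE 1-4: Q_total=33.00, C_total=9.00, V=3.67; Q1=18.33, Q4=14.67; dissipated=4.225
Op 4: CLOSE 4-2: Q_total=28.60, C_total=9.00, V=3.18; Q4=12.71, Q2=15.89; dissipated=0.862
Total dissipated: 34.002 μJ

Answer: 34.00 μJ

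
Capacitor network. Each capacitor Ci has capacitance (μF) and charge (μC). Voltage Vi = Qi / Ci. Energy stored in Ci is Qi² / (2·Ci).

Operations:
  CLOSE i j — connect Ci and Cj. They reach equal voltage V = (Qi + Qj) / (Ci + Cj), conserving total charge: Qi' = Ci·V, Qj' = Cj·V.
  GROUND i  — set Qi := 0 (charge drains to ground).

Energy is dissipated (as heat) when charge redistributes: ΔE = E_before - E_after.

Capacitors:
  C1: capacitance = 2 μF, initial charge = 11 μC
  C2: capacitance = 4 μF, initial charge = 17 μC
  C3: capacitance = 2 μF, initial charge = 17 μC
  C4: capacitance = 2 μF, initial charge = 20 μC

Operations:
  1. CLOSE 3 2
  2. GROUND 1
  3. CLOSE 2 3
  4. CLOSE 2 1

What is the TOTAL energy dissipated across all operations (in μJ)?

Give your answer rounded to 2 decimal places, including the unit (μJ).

Answer: 63.70 μJ

Derivation:
Initial: C1(2μF, Q=11μC, V=5.50V), C2(4μF, Q=17μC, V=4.25V), C3(2μF, Q=17μC, V=8.50V), C4(2μF, Q=20μC, V=10.00V)
Op 1: CLOSE 3-2: Q_total=34.00, C_total=6.00, V=5.67; Q3=11.33, Q2=22.67; dissipated=12.042
Op 2: GROUND 1: Q1=0; energy lost=30.250
Op 3: CLOSE 2-3: Q_total=34.00, C_total=6.00, V=5.67; Q2=22.67, Q3=11.33; dissipated=0.000
Op 4: CLOSE 2-1: Q_total=22.67, C_total=6.00, V=3.78; Q2=15.11, Q1=7.56; dissipated=21.407
Total dissipated: 63.699 μJ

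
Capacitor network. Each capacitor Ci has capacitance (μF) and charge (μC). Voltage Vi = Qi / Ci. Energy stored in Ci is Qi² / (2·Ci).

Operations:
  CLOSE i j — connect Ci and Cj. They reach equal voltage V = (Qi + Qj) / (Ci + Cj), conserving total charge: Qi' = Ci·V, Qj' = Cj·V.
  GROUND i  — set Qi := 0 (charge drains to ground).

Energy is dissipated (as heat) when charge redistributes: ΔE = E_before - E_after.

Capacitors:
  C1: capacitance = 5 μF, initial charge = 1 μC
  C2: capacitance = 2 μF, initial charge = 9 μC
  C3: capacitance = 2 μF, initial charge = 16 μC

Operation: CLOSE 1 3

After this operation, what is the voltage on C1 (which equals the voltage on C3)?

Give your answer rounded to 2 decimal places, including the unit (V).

Initial: C1(5μF, Q=1μC, V=0.20V), C2(2μF, Q=9μC, V=4.50V), C3(2μF, Q=16μC, V=8.00V)
Op 1: CLOSE 1-3: Q_total=17.00, C_total=7.00, V=2.43; Q1=12.14, Q3=4.86; dissipated=43.457

Answer: 2.43 V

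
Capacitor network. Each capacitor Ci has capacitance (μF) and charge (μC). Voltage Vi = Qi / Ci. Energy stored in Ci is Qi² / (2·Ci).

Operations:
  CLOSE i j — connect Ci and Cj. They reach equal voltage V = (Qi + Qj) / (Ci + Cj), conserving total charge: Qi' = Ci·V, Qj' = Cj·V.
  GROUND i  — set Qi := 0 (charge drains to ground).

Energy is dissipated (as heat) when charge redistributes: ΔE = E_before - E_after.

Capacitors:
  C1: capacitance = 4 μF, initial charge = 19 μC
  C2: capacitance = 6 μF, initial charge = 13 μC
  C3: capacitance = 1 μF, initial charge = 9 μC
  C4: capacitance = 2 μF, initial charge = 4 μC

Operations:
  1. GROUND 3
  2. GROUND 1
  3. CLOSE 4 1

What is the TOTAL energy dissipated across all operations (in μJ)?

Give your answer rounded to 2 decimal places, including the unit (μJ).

Answer: 88.29 μJ

Derivation:
Initial: C1(4μF, Q=19μC, V=4.75V), C2(6μF, Q=13μC, V=2.17V), C3(1μF, Q=9μC, V=9.00V), C4(2μF, Q=4μC, V=2.00V)
Op 1: GROUND 3: Q3=0; energy lost=40.500
Op 2: GROUND 1: Q1=0; energy lost=45.125
Op 3: CLOSE 4-1: Q_total=4.00, C_total=6.00, V=0.67; Q4=1.33, Q1=2.67; dissipated=2.667
Total dissipated: 88.292 μJ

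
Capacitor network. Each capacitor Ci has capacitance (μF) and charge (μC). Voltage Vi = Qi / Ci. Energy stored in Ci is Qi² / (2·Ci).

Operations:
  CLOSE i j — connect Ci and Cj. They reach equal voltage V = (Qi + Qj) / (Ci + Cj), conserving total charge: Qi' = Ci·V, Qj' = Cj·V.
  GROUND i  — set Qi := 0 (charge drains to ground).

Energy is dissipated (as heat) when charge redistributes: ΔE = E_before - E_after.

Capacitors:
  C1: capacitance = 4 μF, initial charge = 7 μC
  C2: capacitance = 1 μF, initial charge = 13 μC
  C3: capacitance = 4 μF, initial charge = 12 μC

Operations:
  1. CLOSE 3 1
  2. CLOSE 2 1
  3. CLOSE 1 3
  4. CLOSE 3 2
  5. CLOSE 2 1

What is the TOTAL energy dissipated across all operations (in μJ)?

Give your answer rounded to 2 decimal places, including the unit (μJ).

Answer: 51.70 μJ

Derivation:
Initial: C1(4μF, Q=7μC, V=1.75V), C2(1μF, Q=13μC, V=13.00V), C3(4μF, Q=12μC, V=3.00V)
Op 1: CLOSE 3-1: Q_total=19.00, C_total=8.00, V=2.38; Q3=9.50, Q1=9.50; dissipated=1.562
Op 2: CLOSE 2-1: Q_total=22.50, C_total=5.00, V=4.50; Q2=4.50, Q1=18.00; dissipated=45.156
Op 3: CLOSE 1-3: Q_total=27.50, C_total=8.00, V=3.44; Q1=13.75, Q3=13.75; dissipated=4.516
Op 4: CLOSE 3-2: Q_total=18.25, C_total=5.00, V=3.65; Q3=14.60, Q2=3.65; dissipated=0.452
Op 5: CLOSE 2-1: Q_total=17.40, C_total=5.00, V=3.48; Q2=3.48, Q1=13.92; dissipated=0.018
Total dissipated: 51.704 μJ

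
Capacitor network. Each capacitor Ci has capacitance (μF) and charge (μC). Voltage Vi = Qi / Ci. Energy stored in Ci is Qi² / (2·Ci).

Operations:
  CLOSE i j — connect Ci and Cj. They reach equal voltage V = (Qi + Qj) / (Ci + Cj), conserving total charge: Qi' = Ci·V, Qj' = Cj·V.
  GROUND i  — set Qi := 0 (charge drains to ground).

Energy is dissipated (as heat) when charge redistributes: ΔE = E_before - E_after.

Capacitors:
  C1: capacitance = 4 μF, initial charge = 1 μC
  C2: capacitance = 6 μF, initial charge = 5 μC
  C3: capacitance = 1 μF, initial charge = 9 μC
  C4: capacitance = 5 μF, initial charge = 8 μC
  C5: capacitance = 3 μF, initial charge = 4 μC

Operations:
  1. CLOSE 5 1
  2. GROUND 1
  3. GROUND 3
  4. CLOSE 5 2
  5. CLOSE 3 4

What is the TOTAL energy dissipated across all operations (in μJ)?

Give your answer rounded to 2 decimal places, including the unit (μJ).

Answer: 43.61 μJ

Derivation:
Initial: C1(4μF, Q=1μC, V=0.25V), C2(6μF, Q=5μC, V=0.83V), C3(1μF, Q=9μC, V=9.00V), C4(5μF, Q=8μC, V=1.60V), C5(3μF, Q=4μC, V=1.33V)
Op 1: CLOSE 5-1: Q_total=5.00, C_total=7.00, V=0.71; Q5=2.14, Q1=2.86; dissipated=1.006
Op 2: GROUND 1: Q1=0; energy lost=1.020
Op 3: GROUND 3: Q3=0; energy lost=40.500
Op 4: CLOSE 5-2: Q_total=7.14, C_total=9.00, V=0.79; Q5=2.38, Q2=4.76; dissipated=0.014
Op 5: CLOSE 3-4: Q_total=8.00, C_total=6.00, V=1.33; Q3=1.33, Q4=6.67; dissipated=1.067
Total dissipated: 43.607 μJ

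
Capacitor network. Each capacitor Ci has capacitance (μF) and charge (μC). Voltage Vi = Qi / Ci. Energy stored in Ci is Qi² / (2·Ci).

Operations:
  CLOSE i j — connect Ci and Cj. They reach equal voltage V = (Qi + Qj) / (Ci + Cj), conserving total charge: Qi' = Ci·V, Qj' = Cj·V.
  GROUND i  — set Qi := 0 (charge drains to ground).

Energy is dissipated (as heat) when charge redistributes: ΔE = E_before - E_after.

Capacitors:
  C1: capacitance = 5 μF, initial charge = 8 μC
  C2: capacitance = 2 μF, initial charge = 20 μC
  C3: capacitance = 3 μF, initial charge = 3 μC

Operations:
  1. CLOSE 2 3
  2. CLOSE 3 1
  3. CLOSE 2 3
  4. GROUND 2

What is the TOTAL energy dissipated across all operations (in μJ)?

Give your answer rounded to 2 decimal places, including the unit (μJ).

Initial: C1(5μF, Q=8μC, V=1.60V), C2(2μF, Q=20μC, V=10.00V), C3(3μF, Q=3μC, V=1.00V)
Op 1: CLOSE 2-3: Q_total=23.00, C_total=5.00, V=4.60; Q2=9.20, Q3=13.80; dissipated=48.600
Op 2: CLOSE 3-1: Q_total=21.80, C_total=8.00, V=2.73; Q3=8.18, Q1=13.62; dissipated=8.438
Op 3: CLOSE 2-3: Q_total=17.38, C_total=5.00, V=3.48; Q2=6.95, Q3=10.43; dissipated=2.109
Op 4: GROUND 2: Q2=0; energy lost=12.076
Total dissipated: 71.222 μJ

Answer: 71.22 μJ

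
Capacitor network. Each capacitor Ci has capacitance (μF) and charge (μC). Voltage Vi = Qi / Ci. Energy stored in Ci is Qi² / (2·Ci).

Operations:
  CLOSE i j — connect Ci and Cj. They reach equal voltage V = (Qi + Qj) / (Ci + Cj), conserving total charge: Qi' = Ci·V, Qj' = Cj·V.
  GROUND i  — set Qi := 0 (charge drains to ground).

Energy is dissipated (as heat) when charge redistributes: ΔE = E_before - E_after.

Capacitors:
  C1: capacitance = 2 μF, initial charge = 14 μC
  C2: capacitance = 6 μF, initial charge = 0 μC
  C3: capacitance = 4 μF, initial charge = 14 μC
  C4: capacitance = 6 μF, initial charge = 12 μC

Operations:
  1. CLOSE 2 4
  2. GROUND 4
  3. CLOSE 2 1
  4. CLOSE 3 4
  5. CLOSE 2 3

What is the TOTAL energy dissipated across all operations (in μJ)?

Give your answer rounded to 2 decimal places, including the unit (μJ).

Answer: 52.15 μJ

Derivation:
Initial: C1(2μF, Q=14μC, V=7.00V), C2(6μF, Q=0μC, V=0.00V), C3(4μF, Q=14μC, V=3.50V), C4(6μF, Q=12μC, V=2.00V)
Op 1: CLOSE 2-4: Q_total=12.00, C_total=12.00, V=1.00; Q2=6.00, Q4=6.00; dissipated=6.000
Op 2: GROUND 4: Q4=0; energy lost=3.000
Op 3: CLOSE 2-1: Q_total=20.00, C_total=8.00, V=2.50; Q2=15.00, Q1=5.00; dissipated=27.000
Op 4: CLOSE 3-4: Q_total=14.00, C_total=10.00, V=1.40; Q3=5.60, Q4=8.40; dissipated=14.700
Op 5: CLOSE 2-3: Q_total=20.60, C_total=10.00, V=2.06; Q2=12.36, Q3=8.24; dissipated=1.452
Total dissipated: 52.152 μJ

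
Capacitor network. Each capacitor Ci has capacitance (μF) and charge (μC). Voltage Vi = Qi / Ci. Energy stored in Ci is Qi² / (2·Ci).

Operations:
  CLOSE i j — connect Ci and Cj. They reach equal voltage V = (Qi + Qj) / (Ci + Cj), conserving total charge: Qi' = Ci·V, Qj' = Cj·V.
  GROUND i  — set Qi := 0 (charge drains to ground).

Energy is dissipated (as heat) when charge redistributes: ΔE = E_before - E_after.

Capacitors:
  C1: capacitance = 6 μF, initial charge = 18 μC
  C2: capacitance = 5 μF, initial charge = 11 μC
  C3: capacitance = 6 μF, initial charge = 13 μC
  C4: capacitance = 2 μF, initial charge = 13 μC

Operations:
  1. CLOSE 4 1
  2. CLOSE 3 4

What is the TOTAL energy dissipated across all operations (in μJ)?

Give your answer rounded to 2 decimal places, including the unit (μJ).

Initial: C1(6μF, Q=18μC, V=3.00V), C2(5μF, Q=11μC, V=2.20V), C3(6μF, Q=13μC, V=2.17V), C4(2μF, Q=13μC, V=6.50V)
Op 1: CLOSE 4-1: Q_total=31.00, C_total=8.00, V=3.88; Q4=7.75, Q1=23.25; dissipated=9.188
Op 2: CLOSE 3-4: Q_total=20.75, C_total=8.00, V=2.59; Q3=15.56, Q4=5.19; dissipated=2.189
Total dissipated: 11.376 μJ

Answer: 11.38 μJ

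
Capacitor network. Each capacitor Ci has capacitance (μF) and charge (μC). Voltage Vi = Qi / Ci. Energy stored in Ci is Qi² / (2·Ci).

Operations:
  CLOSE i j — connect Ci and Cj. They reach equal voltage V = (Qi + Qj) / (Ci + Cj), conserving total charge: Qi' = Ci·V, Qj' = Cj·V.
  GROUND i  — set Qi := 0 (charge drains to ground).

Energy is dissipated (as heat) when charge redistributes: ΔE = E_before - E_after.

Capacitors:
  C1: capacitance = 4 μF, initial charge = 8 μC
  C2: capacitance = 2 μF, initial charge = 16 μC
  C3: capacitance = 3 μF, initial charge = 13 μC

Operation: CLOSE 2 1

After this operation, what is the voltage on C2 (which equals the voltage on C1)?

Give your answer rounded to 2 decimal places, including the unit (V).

Answer: 4.00 V

Derivation:
Initial: C1(4μF, Q=8μC, V=2.00V), C2(2μF, Q=16μC, V=8.00V), C3(3μF, Q=13μC, V=4.33V)
Op 1: CLOSE 2-1: Q_total=24.00, C_total=6.00, V=4.00; Q2=8.00, Q1=16.00; dissipated=24.000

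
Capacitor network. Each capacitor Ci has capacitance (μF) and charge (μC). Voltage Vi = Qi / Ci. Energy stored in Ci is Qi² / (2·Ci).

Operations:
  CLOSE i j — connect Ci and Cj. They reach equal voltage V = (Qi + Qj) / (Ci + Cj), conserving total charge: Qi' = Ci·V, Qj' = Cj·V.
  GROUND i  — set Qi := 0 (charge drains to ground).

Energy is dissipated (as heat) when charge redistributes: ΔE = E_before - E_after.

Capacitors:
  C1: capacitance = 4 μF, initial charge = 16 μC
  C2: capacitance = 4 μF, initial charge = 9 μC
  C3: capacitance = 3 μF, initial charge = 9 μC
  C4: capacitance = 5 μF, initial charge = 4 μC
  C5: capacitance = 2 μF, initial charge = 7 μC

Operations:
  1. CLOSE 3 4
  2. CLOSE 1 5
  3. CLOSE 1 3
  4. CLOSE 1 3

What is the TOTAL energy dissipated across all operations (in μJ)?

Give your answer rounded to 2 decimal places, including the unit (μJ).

Initial: C1(4μF, Q=16μC, V=4.00V), C2(4μF, Q=9μC, V=2.25V), C3(3μF, Q=9μC, V=3.00V), C4(5μF, Q=4μC, V=0.80V), C5(2μF, Q=7μC, V=3.50V)
Op 1: CLOSE 3-4: Q_total=13.00, C_total=8.00, V=1.62; Q3=4.88, Q4=8.12; dissipated=4.537
Op 2: CLOSE 1-5: Q_total=23.00, C_total=6.00, V=3.83; Q1=15.33, Q5=7.67; dissipated=0.167
Op 3: CLOSE 1-3: Q_total=20.21, C_total=7.00, V=2.89; Q1=11.55, Q3=8.66; dissipated=4.180
Op 4: CLOSE 1-3: Q_total=20.21, C_total=7.00, V=2.89; Q1=11.55, Q3=8.66; dissipated=0.000
Total dissipated: 8.884 μJ

Answer: 8.88 μJ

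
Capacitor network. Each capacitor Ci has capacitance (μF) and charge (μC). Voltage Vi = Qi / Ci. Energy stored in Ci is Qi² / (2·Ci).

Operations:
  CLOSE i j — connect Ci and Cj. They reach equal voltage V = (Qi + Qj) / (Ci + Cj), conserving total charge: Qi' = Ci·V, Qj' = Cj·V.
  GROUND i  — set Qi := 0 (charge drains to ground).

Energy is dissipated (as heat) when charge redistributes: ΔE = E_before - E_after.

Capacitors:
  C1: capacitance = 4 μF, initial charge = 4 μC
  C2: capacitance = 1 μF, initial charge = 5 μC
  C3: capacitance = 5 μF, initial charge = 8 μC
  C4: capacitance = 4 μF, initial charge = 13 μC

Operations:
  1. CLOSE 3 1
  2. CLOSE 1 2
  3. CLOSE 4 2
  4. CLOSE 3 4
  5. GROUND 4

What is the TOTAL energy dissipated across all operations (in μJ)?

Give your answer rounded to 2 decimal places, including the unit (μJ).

Initial: C1(4μF, Q=4μC, V=1.00V), C2(1μF, Q=5μC, V=5.00V), C3(5μF, Q=8μC, V=1.60V), C4(4μF, Q=13μC, V=3.25V)
Op 1: CLOSE 3-1: Q_total=12.00, C_total=9.00, V=1.33; Q3=6.67, Q1=5.33; dissipated=0.400
Op 2: CLOSE 1-2: Q_total=10.33, C_total=5.00, V=2.07; Q1=8.27, Q2=2.07; dissipated=5.378
Op 3: CLOSE 4-2: Q_total=15.07, C_total=5.00, V=3.01; Q4=12.05, Q2=3.01; dissipated=0.560
Op 4: CLOSE 3-4: Q_total=18.72, C_total=9.00, V=2.08; Q3=10.40, Q4=8.32; dissipated=3.136
Op 5: GROUND 4: Q4=0; energy lost=8.653
Total dissipated: 18.127 μJ

Answer: 18.13 μJ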